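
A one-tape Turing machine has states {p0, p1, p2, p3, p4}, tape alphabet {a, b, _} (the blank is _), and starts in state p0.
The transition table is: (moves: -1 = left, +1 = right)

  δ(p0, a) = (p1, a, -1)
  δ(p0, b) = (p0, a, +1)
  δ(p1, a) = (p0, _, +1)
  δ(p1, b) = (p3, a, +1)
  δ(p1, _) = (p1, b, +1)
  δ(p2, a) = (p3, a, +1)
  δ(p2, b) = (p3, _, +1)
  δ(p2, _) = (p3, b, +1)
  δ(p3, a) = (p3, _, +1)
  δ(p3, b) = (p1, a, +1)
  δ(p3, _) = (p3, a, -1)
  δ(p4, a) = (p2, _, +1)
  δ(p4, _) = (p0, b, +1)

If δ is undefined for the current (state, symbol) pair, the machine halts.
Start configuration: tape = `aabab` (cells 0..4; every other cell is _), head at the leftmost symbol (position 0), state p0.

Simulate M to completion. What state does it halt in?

p0

p0 | _[a]abab_   read a → write a, move -1, go to p1
p1 | [_]aabab_   read _ → write b, move +1, go to p1
p1 | b[a]abab_   read a → write _, move +1, go to p0
p0 | b_[a]bab_   read a → write a, move -1, go to p1
p1 | b[_]abab_   read _ → write b, move +1, go to p1
p1 | bb[a]bab_   read a → write _, move +1, go to p0
p0 | bb_[b]ab_   read b → write a, move +1, go to p0
p0 | bb_a[a]b_   read a → write a, move -1, go to p1
p1 | bb_[a]ab_   read a → write _, move +1, go to p0
p0 | bb__[a]b_   read a → write a, move -1, go to p1
p1 | bb_[_]ab_   read _ → write b, move +1, go to p1
p1 | bb_b[a]b_   read a → write _, move +1, go to p0
p0 | bb_b_[b]_   read b → write a, move +1, go to p0
p0 | bb_b_a[_]
No transition is defined for (p0, _); M halts in state p0.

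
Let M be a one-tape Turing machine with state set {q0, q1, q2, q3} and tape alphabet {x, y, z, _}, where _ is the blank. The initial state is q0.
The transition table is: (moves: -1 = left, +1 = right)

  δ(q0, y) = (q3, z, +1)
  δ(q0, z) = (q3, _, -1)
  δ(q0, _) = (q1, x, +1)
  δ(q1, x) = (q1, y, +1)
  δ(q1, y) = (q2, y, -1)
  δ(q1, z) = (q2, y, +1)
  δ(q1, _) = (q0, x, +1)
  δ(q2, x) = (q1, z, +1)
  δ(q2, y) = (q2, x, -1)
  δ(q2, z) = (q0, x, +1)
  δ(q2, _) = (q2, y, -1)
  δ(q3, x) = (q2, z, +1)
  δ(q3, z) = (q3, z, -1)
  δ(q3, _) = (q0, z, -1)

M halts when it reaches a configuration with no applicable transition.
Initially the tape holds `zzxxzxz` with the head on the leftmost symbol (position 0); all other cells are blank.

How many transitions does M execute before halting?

state=q0 head=0 tape=__[z]zxxzxz   (q0,z)→(q3,_,-1)
state=q3 head=-1 tape=_[_]_zxxzxz   (q3,_)→(q0,z,-1)
state=q0 head=-2 tape=[_]z_zxxzxz   (q0,_)→(q1,x,+1)
state=q1 head=-1 tape=x[z]_zxxzxz   (q1,z)→(q2,y,+1)
state=q2 head=0 tape=xy[_]zxxzxz   (q2,_)→(q2,y,-1)
state=q2 head=-1 tape=x[y]yzxxzxz   (q2,y)→(q2,x,-1)
state=q2 head=-2 tape=[x]xyzxxzxz   (q2,x)→(q1,z,+1)
state=q1 head=-1 tape=z[x]yzxxzxz   (q1,x)→(q1,y,+1)
state=q1 head=0 tape=zy[y]zxxzxz   (q1,y)→(q2,y,-1)
state=q2 head=-1 tape=z[y]yzxxzxz   (q2,y)→(q2,x,-1)
state=q2 head=-2 tape=[z]xyzxxzxz   (q2,z)→(q0,x,+1)
state=q0 head=-1 tape=x[x]yzxxzxz
M halts after 11 transitions.

11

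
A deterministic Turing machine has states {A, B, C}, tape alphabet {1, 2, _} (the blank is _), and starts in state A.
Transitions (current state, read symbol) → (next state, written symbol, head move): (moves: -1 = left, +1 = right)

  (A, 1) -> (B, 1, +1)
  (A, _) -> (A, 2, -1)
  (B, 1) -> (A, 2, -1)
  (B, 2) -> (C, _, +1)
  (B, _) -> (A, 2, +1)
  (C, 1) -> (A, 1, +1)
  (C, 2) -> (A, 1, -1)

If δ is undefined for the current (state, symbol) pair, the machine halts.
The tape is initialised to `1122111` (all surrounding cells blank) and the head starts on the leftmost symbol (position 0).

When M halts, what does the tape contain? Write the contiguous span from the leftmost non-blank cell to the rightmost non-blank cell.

A | [1]122111   read 1 → write 1, move +1, go to B
B | 1[1]22111   read 1 → write 2, move -1, go to A
A | [1]222111   read 1 → write 1, move +1, go to B
B | 1[2]22111   read 2 → write _, move +1, go to C
C | 1_[2]2111   read 2 → write 1, move -1, go to A
A | 1[_]12111   read _ → write 2, move -1, go to A
A | [1]212111   read 1 → write 1, move +1, go to B
B | 1[2]12111   read 2 → write _, move +1, go to C
C | 1_[1]2111   read 1 → write 1, move +1, go to A
A | 1_1[2]111
The non-blank tape span at halt is 1_12111.

1_12111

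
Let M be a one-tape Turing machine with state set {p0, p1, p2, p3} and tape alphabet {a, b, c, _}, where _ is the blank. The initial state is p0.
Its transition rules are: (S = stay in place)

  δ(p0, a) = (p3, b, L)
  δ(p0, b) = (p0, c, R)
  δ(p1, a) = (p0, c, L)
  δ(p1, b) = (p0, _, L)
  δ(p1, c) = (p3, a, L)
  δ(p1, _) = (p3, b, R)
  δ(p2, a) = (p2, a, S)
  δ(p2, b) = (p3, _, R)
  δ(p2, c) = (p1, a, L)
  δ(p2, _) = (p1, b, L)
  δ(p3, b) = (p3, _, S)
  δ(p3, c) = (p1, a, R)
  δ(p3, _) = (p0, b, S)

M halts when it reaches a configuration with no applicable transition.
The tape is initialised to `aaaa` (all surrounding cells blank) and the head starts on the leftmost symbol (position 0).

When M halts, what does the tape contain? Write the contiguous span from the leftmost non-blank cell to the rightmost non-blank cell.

cc__aa

state=p0 head=0 tape=__[a]aaa   (p0,a)→(p3,b,L)
state=p3 head=-1 tape=_[_]baaa   (p3,_)→(p0,b,S)
state=p0 head=-1 tape=_[b]baaa   (p0,b)→(p0,c,R)
state=p0 head=0 tape=_c[b]aaa   (p0,b)→(p0,c,R)
state=p0 head=1 tape=_cc[a]aa   (p0,a)→(p3,b,L)
state=p3 head=0 tape=_c[c]baa   (p3,c)→(p1,a,R)
state=p1 head=1 tape=_ca[b]aa   (p1,b)→(p0,_,L)
state=p0 head=0 tape=_c[a]_aa   (p0,a)→(p3,b,L)
state=p3 head=-1 tape=_[c]b_aa   (p3,c)→(p1,a,R)
state=p1 head=0 tape=_a[b]_aa   (p1,b)→(p0,_,L)
state=p0 head=-1 tape=_[a]__aa   (p0,a)→(p3,b,L)
state=p3 head=-2 tape=[_]b__aa   (p3,_)→(p0,b,S)
state=p0 head=-2 tape=[b]b__aa   (p0,b)→(p0,c,R)
state=p0 head=-1 tape=c[b]__aa   (p0,b)→(p0,c,R)
state=p0 head=0 tape=cc[_]_aa
The non-blank tape span at halt is cc__aa.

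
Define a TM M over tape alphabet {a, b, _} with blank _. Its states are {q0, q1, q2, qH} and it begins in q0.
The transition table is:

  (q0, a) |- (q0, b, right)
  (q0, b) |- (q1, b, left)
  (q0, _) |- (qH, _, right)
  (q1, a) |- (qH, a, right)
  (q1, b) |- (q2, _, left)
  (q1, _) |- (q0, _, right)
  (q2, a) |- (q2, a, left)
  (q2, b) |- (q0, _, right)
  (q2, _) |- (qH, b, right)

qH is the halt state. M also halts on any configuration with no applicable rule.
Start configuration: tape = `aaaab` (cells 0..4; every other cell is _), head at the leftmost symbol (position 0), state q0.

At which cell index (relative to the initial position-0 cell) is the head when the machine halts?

state=q0 head=0 tape=[a]aaab   (q0,a)→(q0,b,right)
state=q0 head=1 tape=b[a]aab   (q0,a)→(q0,b,right)
state=q0 head=2 tape=bb[a]ab   (q0,a)→(q0,b,right)
state=q0 head=3 tape=bbb[a]b   (q0,a)→(q0,b,right)
state=q0 head=4 tape=bbbb[b]   (q0,b)→(q1,b,left)
state=q1 head=3 tape=bbb[b]b   (q1,b)→(q2,_,left)
state=q2 head=2 tape=bb[b]_b   (q2,b)→(q0,_,right)
state=q0 head=3 tape=bb_[_]b   (q0,_)→(qH,_,right)
state=qH head=4 tape=bb__[b]
At halt the head is at cell 4.

4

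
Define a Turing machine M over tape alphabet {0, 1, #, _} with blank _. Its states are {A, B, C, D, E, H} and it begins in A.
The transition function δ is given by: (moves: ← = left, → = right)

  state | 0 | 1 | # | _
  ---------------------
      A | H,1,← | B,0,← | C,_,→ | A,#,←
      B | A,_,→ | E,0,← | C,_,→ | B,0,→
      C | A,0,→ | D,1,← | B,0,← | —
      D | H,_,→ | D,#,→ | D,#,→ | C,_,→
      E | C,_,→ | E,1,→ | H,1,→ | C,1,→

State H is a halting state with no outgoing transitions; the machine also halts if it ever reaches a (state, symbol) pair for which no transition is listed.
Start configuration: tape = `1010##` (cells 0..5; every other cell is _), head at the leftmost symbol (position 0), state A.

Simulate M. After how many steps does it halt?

4

A | _[1]010##   read 1 → write 0, move ←, go to B
B | [_]0010##   read _ → write 0, move →, go to B
B | 0[0]010##   read 0 → write _, move →, go to A
A | 0_[0]10##   read 0 → write 1, move ←, go to H
H | 0[_]110##
M halts after 4 transitions.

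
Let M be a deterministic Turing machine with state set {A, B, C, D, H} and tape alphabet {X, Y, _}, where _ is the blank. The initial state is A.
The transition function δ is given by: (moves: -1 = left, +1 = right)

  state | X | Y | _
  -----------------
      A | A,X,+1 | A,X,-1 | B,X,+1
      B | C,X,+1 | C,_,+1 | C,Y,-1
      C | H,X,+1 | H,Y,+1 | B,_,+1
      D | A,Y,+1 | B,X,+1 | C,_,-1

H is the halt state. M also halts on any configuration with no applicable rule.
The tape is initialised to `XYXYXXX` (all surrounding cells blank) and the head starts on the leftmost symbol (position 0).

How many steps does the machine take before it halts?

state=A head=0 tape=[X]YXYXXX__   (A,X)→(A,X,+1)
state=A head=1 tape=X[Y]XYXXX__   (A,Y)→(A,X,-1)
state=A head=0 tape=[X]XXYXXX__   (A,X)→(A,X,+1)
state=A head=1 tape=X[X]XYXXX__   (A,X)→(A,X,+1)
state=A head=2 tape=XX[X]YXXX__   (A,X)→(A,X,+1)
state=A head=3 tape=XXX[Y]XXX__   (A,Y)→(A,X,-1)
state=A head=2 tape=XX[X]XXXX__   (A,X)→(A,X,+1)
state=A head=3 tape=XXX[X]XXX__   (A,X)→(A,X,+1)
state=A head=4 tape=XXXX[X]XX__   (A,X)→(A,X,+1)
state=A head=5 tape=XXXXX[X]X__   (A,X)→(A,X,+1)
state=A head=6 tape=XXXXXX[X]__   (A,X)→(A,X,+1)
state=A head=7 tape=XXXXXXX[_]_   (A,_)→(B,X,+1)
state=B head=8 tape=XXXXXXXX[_]   (B,_)→(C,Y,-1)
state=C head=7 tape=XXXXXXX[X]Y   (C,X)→(H,X,+1)
state=H head=8 tape=XXXXXXXX[Y]
M halts after 14 transitions.

14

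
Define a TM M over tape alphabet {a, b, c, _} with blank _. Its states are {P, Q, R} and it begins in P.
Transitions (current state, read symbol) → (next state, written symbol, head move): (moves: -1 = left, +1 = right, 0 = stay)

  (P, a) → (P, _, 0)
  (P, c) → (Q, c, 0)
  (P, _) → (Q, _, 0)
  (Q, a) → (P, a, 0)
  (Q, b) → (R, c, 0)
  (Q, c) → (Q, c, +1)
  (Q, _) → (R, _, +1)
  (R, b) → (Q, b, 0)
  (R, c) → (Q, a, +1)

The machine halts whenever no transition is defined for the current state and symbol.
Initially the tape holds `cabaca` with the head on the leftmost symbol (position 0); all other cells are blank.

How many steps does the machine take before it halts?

state=P head=0 tape=[c]abaca_   (P,c)→(Q,c,0)
state=Q head=0 tape=[c]abaca_   (Q,c)→(Q,c,+1)
state=Q head=1 tape=c[a]baca_   (Q,a)→(P,a,0)
state=P head=1 tape=c[a]baca_   (P,a)→(P,_,0)
state=P head=1 tape=c[_]baca_   (P,_)→(Q,_,0)
state=Q head=1 tape=c[_]baca_   (Q,_)→(R,_,+1)
state=R head=2 tape=c_[b]aca_   (R,b)→(Q,b,0)
state=Q head=2 tape=c_[b]aca_   (Q,b)→(R,c,0)
state=R head=2 tape=c_[c]aca_   (R,c)→(Q,a,+1)
state=Q head=3 tape=c_a[a]ca_   (Q,a)→(P,a,0)
state=P head=3 tape=c_a[a]ca_   (P,a)→(P,_,0)
state=P head=3 tape=c_a[_]ca_   (P,_)→(Q,_,0)
state=Q head=3 tape=c_a[_]ca_   (Q,_)→(R,_,+1)
state=R head=4 tape=c_a_[c]a_   (R,c)→(Q,a,+1)
state=Q head=5 tape=c_a_a[a]_   (Q,a)→(P,a,0)
state=P head=5 tape=c_a_a[a]_   (P,a)→(P,_,0)
state=P head=5 tape=c_a_a[_]_   (P,_)→(Q,_,0)
state=Q head=5 tape=c_a_a[_]_   (Q,_)→(R,_,+1)
state=R head=6 tape=c_a_a_[_]
M halts after 18 transitions.

18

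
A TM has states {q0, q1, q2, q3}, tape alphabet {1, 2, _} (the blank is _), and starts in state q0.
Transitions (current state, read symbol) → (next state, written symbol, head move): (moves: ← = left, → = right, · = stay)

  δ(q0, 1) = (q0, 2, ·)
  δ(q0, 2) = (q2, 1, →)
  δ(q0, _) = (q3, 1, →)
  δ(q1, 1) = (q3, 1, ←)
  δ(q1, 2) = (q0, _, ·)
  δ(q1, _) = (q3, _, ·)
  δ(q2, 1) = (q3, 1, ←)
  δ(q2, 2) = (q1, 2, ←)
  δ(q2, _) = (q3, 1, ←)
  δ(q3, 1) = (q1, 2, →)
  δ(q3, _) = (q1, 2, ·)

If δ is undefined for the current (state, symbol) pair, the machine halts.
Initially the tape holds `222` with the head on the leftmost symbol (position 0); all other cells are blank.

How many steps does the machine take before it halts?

state=q0 head=0 tape=_[2]22   (q0,2)→(q2,1,→)
state=q2 head=1 tape=_1[2]2   (q2,2)→(q1,2,←)
state=q1 head=0 tape=_[1]22   (q1,1)→(q3,1,←)
state=q3 head=-1 tape=[_]122   (q3,_)→(q1,2,·)
state=q1 head=-1 tape=[2]122   (q1,2)→(q0,_,·)
state=q0 head=-1 tape=[_]122   (q0,_)→(q3,1,→)
state=q3 head=0 tape=1[1]22   (q3,1)→(q1,2,→)
state=q1 head=1 tape=12[2]2   (q1,2)→(q0,_,·)
state=q0 head=1 tape=12[_]2   (q0,_)→(q3,1,→)
state=q3 head=2 tape=121[2]
M halts after 9 transitions.

9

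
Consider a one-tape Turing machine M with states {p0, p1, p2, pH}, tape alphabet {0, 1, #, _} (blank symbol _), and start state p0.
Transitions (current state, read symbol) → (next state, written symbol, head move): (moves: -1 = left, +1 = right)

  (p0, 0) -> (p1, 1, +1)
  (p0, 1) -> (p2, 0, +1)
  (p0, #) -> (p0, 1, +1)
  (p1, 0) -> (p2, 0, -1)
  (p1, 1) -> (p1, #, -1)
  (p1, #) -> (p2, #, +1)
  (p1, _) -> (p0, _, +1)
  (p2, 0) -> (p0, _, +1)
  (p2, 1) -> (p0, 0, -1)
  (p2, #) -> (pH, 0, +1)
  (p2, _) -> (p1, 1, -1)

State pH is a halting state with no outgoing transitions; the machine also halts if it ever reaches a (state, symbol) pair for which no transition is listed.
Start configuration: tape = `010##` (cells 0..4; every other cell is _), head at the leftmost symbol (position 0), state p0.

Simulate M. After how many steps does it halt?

9

state=p0 head=0 tape=_[0]10##_   (p0,0)→(p1,1,+1)
state=p1 head=1 tape=_1[1]0##_   (p1,1)→(p1,#,-1)
state=p1 head=0 tape=_[1]#0##_   (p1,1)→(p1,#,-1)
state=p1 head=-1 tape=[_]##0##_   (p1,_)→(p0,_,+1)
state=p0 head=0 tape=_[#]#0##_   (p0,#)→(p0,1,+1)
state=p0 head=1 tape=_1[#]0##_   (p0,#)→(p0,1,+1)
state=p0 head=2 tape=_11[0]##_   (p0,0)→(p1,1,+1)
state=p1 head=3 tape=_111[#]#_   (p1,#)→(p2,#,+1)
state=p2 head=4 tape=_111#[#]_   (p2,#)→(pH,0,+1)
state=pH head=5 tape=_111#0[_]
M halts after 9 transitions.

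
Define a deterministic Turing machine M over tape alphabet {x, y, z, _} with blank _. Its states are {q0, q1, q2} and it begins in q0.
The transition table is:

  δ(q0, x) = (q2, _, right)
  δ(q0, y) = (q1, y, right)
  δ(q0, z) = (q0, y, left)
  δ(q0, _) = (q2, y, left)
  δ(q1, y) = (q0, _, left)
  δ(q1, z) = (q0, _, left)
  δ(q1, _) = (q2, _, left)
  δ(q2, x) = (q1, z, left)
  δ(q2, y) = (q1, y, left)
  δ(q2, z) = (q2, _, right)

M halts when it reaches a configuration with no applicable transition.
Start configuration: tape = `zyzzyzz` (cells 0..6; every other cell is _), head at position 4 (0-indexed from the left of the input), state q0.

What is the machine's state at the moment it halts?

state=q0 head=4 tape=__zyzz[y]zz   (q0,y)→(q1,y,right)
state=q1 head=5 tape=__zyzzy[z]z   (q1,z)→(q0,_,left)
state=q0 head=4 tape=__zyzz[y]_z   (q0,y)→(q1,y,right)
state=q1 head=5 tape=__zyzzy[_]z   (q1,_)→(q2,_,left)
state=q2 head=4 tape=__zyzz[y]_z   (q2,y)→(q1,y,left)
state=q1 head=3 tape=__zyz[z]y_z   (q1,z)→(q0,_,left)
state=q0 head=2 tape=__zy[z]_y_z   (q0,z)→(q0,y,left)
state=q0 head=1 tape=__z[y]y_y_z   (q0,y)→(q1,y,right)
state=q1 head=2 tape=__zy[y]_y_z   (q1,y)→(q0,_,left)
state=q0 head=1 tape=__z[y]__y_z   (q0,y)→(q1,y,right)
state=q1 head=2 tape=__zy[_]_y_z   (q1,_)→(q2,_,left)
state=q2 head=1 tape=__z[y]__y_z   (q2,y)→(q1,y,left)
state=q1 head=0 tape=__[z]y__y_z   (q1,z)→(q0,_,left)
state=q0 head=-1 tape=_[_]_y__y_z   (q0,_)→(q2,y,left)
state=q2 head=-2 tape=[_]y_y__y_z
No transition is defined for (q2, _); M halts in state q2.

q2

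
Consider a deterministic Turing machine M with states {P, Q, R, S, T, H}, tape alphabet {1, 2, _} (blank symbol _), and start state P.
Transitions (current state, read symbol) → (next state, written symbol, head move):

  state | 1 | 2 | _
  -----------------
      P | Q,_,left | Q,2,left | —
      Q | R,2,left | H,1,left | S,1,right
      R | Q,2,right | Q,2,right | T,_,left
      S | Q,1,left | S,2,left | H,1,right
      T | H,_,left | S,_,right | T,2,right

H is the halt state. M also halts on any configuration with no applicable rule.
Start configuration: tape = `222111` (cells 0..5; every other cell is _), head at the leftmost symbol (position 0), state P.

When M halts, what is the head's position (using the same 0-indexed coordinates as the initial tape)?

-3

P | ____[2]22111   read 2 → write 2, move left, go to Q
Q | ___[_]222111   read _ → write 1, move right, go to S
S | ___1[2]22111   read 2 → write 2, move left, go to S
S | ___[1]222111   read 1 → write 1, move left, go to Q
Q | __[_]1222111   read _ → write 1, move right, go to S
S | __1[1]222111   read 1 → write 1, move left, go to Q
Q | __[1]1222111   read 1 → write 2, move left, go to R
R | _[_]21222111   read _ → write _, move left, go to T
T | [_]_21222111   read _ → write 2, move right, go to T
T | 2[_]21222111   read _ → write 2, move right, go to T
T | 22[2]1222111   read 2 → write _, move right, go to S
S | 22_[1]222111   read 1 → write 1, move left, go to Q
Q | 22[_]1222111   read _ → write 1, move right, go to S
S | 221[1]222111   read 1 → write 1, move left, go to Q
Q | 22[1]1222111   read 1 → write 2, move left, go to R
R | 2[2]21222111   read 2 → write 2, move right, go to Q
Q | 22[2]1222111   read 2 → write 1, move left, go to H
H | 2[2]11222111
At halt the head is at cell -3.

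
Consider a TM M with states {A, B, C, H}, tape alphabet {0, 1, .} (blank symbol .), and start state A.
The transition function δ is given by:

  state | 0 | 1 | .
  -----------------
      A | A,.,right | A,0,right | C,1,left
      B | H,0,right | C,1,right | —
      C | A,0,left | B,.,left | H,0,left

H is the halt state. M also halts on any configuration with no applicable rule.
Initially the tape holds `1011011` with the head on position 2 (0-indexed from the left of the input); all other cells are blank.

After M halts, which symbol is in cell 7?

A | 10[1]1011..   read 1 → write 0, move right, go to A
A | 100[1]011..   read 1 → write 0, move right, go to A
A | 1000[0]11..   read 0 → write ., move right, go to A
A | 1000.[1]1..   read 1 → write 0, move right, go to A
A | 1000.0[1]..   read 1 → write 0, move right, go to A
A | 1000.00[.].   read . → write 1, move left, go to C
C | 1000.0[0]1.   read 0 → write 0, move left, go to A
A | 1000.[0]01.   read 0 → write ., move right, go to A
A | 1000..[0]1.   read 0 → write ., move right, go to A
A | 1000...[1].   read 1 → write 0, move right, go to A
A | 1000...0[.]   read . → write 1, move left, go to C
C | 1000...[0]1   read 0 → write 0, move left, go to A
A | 1000..[.]01   read . → write 1, move left, go to C
C | 1000.[.]101   read . → write 0, move left, go to H
H | 1000[.]0101
Cell 7 holds 0 when M halts.

0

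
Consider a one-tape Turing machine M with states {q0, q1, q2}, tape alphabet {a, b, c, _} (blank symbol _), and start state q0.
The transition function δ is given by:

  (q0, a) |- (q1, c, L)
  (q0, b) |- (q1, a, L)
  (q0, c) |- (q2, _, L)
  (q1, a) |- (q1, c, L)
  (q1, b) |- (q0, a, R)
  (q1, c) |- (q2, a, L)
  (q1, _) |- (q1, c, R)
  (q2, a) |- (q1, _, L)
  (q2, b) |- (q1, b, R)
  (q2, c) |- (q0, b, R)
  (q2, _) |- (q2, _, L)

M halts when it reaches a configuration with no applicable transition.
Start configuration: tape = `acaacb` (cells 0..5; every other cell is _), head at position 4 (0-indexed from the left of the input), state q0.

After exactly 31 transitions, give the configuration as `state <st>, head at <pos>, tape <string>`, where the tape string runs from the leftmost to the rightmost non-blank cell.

q0 | ___acaa[c]b   read c → write _, move L, go to q2
q2 | ___aca[a]_b   read a → write _, move L, go to q1
q1 | ___ac[a]__b   read a → write c, move L, go to q1
q1 | ___a[c]c__b   read c → write a, move L, go to q2
q2 | ___[a]ac__b   read a → write _, move L, go to q1
q1 | __[_]_ac__b   read _ → write c, move R, go to q1
q1 | __c[_]ac__b   read _ → write c, move R, go to q1
q1 | __cc[a]c__b   read a → write c, move L, go to q1
q1 | __c[c]cc__b   read c → write a, move L, go to q2
q2 | __[c]acc__b   read c → write b, move R, go to q0
q0 | __b[a]cc__b   read a → write c, move L, go to q1
q1 | __[b]ccc__b   read b → write a, move R, go to q0
q0 | __a[c]cc__b   read c → write _, move L, go to q2
q2 | __[a]_cc__b   read a → write _, move L, go to q1
q1 | _[_]__cc__b   read _ → write c, move R, go to q1
q1 | _c[_]_cc__b   read _ → write c, move R, go to q1
q1 | _cc[_]cc__b   read _ → write c, move R, go to q1
q1 | _ccc[c]c__b   read c → write a, move L, go to q2
q2 | _cc[c]ac__b   read c → write b, move R, go to q0
q0 | _ccb[a]c__b   read a → write c, move L, go to q1
q1 | _cc[b]cc__b   read b → write a, move R, go to q0
q0 | _cca[c]c__b   read c → write _, move L, go to q2
q2 | _cc[a]_c__b   read a → write _, move L, go to q1
q1 | _c[c]__c__b   read c → write a, move L, go to q2
q2 | _[c]a__c__b   read c → write b, move R, go to q0
q0 | _b[a]__c__b   read a → write c, move L, go to q1
q1 | _[b]c__c__b   read b → write a, move R, go to q0
q0 | _a[c]__c__b   read c → write _, move L, go to q2
q2 | _[a]___c__b   read a → write _, move L, go to q1
q1 | [_]____c__b   read _ → write c, move R, go to q1
q1 | c[_]___c__b   read _ → write c, move R, go to q1
q1 | cc[_]__c__b
After 31 steps: state q1, head at -1, tape cc___c__b.

state q1, head at -1, tape cc___c__b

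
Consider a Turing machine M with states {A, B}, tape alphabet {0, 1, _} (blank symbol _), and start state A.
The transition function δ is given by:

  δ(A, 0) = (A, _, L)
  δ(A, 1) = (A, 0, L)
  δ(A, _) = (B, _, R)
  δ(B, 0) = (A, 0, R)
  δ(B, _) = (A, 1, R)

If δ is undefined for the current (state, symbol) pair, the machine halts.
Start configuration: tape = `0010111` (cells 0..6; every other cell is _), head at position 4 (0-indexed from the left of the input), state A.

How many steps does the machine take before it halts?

state=A head=4 tape=_0010[1]11   (A,1)→(A,0,L)
state=A head=3 tape=_001[0]011   (A,0)→(A,_,L)
state=A head=2 tape=_00[1]_011   (A,1)→(A,0,L)
state=A head=1 tape=_0[0]0_011   (A,0)→(A,_,L)
state=A head=0 tape=_[0]_0_011   (A,0)→(A,_,L)
state=A head=-1 tape=[_]__0_011   (A,_)→(B,_,R)
state=B head=0 tape=_[_]_0_011   (B,_)→(A,1,R)
state=A head=1 tape=_1[_]0_011   (A,_)→(B,_,R)
state=B head=2 tape=_1_[0]_011   (B,0)→(A,0,R)
state=A head=3 tape=_1_0[_]011   (A,_)→(B,_,R)
state=B head=4 tape=_1_0_[0]11   (B,0)→(A,0,R)
state=A head=5 tape=_1_0_0[1]1   (A,1)→(A,0,L)
state=A head=4 tape=_1_0_[0]01   (A,0)→(A,_,L)
state=A head=3 tape=_1_0[_]_01   (A,_)→(B,_,R)
state=B head=4 tape=_1_0_[_]01   (B,_)→(A,1,R)
state=A head=5 tape=_1_0_1[0]1   (A,0)→(A,_,L)
state=A head=4 tape=_1_0_[1]_1   (A,1)→(A,0,L)
state=A head=3 tape=_1_0[_]0_1   (A,_)→(B,_,R)
state=B head=4 tape=_1_0_[0]_1   (B,0)→(A,0,R)
state=A head=5 tape=_1_0_0[_]1   (A,_)→(B,_,R)
state=B head=6 tape=_1_0_0_[1]
M halts after 20 transitions.

20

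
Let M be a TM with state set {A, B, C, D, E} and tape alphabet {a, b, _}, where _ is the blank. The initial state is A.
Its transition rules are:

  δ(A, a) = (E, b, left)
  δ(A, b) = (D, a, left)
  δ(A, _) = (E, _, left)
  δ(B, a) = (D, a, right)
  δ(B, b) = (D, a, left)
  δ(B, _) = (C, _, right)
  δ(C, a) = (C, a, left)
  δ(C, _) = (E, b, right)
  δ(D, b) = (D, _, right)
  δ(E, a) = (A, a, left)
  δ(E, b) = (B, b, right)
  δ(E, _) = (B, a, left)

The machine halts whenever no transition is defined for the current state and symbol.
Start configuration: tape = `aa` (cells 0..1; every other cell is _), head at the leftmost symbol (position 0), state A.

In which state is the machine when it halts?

A | ___[a]a   read a → write b, move left, go to E
E | __[_]ba   read _ → write a, move left, go to B
B | _[_]aba   read _ → write _, move right, go to C
C | __[a]ba   read a → write a, move left, go to C
C | _[_]aba   read _ → write b, move right, go to E
E | _b[a]ba   read a → write a, move left, go to A
A | _[b]aba   read b → write a, move left, go to D
D | [_]aaba
No transition is defined for (D, _); M halts in state D.

D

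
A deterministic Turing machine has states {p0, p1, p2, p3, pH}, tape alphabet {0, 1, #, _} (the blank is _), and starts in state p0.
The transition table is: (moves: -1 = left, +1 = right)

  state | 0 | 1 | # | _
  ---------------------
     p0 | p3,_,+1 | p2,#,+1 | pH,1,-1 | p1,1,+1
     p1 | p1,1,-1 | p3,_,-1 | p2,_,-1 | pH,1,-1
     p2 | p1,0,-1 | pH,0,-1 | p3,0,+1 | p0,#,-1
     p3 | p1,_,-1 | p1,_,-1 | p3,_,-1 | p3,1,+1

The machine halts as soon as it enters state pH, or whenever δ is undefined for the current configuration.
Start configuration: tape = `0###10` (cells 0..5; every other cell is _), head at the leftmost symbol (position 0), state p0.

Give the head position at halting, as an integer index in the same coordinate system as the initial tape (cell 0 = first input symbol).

p0 | ____[0]###10   read 0 → write _, move +1, go to p3
p3 | _____[#]##10   read # → write _, move -1, go to p3
p3 | ____[_]_##10   read _ → write 1, move +1, go to p3
p3 | ____1[_]##10   read _ → write 1, move +1, go to p3
p3 | ____11[#]#10   read # → write _, move -1, go to p3
p3 | ____1[1]_#10   read 1 → write _, move -1, go to p1
p1 | ____[1]__#10   read 1 → write _, move -1, go to p3
p3 | ___[_]___#10   read _ → write 1, move +1, go to p3
p3 | ___1[_]__#10   read _ → write 1, move +1, go to p3
p3 | ___11[_]_#10   read _ → write 1, move +1, go to p3
p3 | ___111[_]#10   read _ → write 1, move +1, go to p3
p3 | ___1111[#]10   read # → write _, move -1, go to p3
p3 | ___111[1]_10   read 1 → write _, move -1, go to p1
p1 | ___11[1]__10   read 1 → write _, move -1, go to p3
p3 | ___1[1]___10   read 1 → write _, move -1, go to p1
p1 | ___[1]____10   read 1 → write _, move -1, go to p3
p3 | __[_]_____10   read _ → write 1, move +1, go to p3
p3 | __1[_]____10   read _ → write 1, move +1, go to p3
p3 | __11[_]___10   read _ → write 1, move +1, go to p3
p3 | __111[_]__10   read _ → write 1, move +1, go to p3
p3 | __1111[_]_10   read _ → write 1, move +1, go to p3
p3 | __11111[_]10   read _ → write 1, move +1, go to p3
p3 | __111111[1]0   read 1 → write _, move -1, go to p1
p1 | __11111[1]_0   read 1 → write _, move -1, go to p3
p3 | __1111[1]__0   read 1 → write _, move -1, go to p1
p1 | __111[1]___0   read 1 → write _, move -1, go to p3
p3 | __11[1]____0   read 1 → write _, move -1, go to p1
p1 | __1[1]_____0   read 1 → write _, move -1, go to p3
p3 | __[1]______0   read 1 → write _, move -1, go to p1
p1 | _[_]_______0   read _ → write 1, move -1, go to pH
pH | [_]1_______0
At halt the head is at cell -4.

-4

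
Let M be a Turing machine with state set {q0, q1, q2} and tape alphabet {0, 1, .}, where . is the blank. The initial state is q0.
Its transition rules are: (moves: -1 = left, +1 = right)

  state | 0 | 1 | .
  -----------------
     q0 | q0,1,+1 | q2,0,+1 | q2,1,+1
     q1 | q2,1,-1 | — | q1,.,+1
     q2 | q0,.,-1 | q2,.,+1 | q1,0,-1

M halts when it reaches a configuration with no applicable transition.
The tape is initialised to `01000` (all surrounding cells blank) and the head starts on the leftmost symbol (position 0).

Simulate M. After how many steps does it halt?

q0 | [0]1000   read 0 → write 1, move +1, go to q0
q0 | 1[1]000   read 1 → write 0, move +1, go to q2
q2 | 10[0]00   read 0 → write ., move -1, go to q0
q0 | 1[0].00   read 0 → write 1, move +1, go to q0
q0 | 11[.]00   read . → write 1, move +1, go to q2
q2 | 111[0]0   read 0 → write ., move -1, go to q0
q0 | 11[1].0   read 1 → write 0, move +1, go to q2
q2 | 110[.]0   read . → write 0, move -1, go to q1
q1 | 11[0]00   read 0 → write 1, move -1, go to q2
q2 | 1[1]100   read 1 → write ., move +1, go to q2
q2 | 1.[1]00   read 1 → write ., move +1, go to q2
q2 | 1..[0]0   read 0 → write ., move -1, go to q0
q0 | 1.[.].0   read . → write 1, move +1, go to q2
q2 | 1.1[.]0   read . → write 0, move -1, go to q1
q1 | 1.[1]00
M halts after 14 transitions.

14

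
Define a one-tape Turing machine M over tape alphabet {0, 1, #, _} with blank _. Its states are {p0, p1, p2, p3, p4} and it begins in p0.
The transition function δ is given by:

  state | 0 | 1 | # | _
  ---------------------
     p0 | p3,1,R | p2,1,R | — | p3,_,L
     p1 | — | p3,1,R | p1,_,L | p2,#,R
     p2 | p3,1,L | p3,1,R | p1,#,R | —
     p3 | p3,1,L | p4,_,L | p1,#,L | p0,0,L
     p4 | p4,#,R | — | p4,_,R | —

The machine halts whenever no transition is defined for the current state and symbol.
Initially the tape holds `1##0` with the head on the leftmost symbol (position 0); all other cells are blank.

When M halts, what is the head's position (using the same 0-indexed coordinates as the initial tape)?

-1

p0 | _[1]##0   read 1 → write 1, move R, go to p2
p2 | _1[#]#0   read # → write #, move R, go to p1
p1 | _1#[#]0   read # → write _, move L, go to p1
p1 | _1[#]_0   read # → write _, move L, go to p1
p1 | _[1]__0   read 1 → write 1, move R, go to p3
p3 | _1[_]_0   read _ → write 0, move L, go to p0
p0 | _[1]0_0   read 1 → write 1, move R, go to p2
p2 | _1[0]_0   read 0 → write 1, move L, go to p3
p3 | _[1]1_0   read 1 → write _, move L, go to p4
p4 | [_]_1_0
At halt the head is at cell -1.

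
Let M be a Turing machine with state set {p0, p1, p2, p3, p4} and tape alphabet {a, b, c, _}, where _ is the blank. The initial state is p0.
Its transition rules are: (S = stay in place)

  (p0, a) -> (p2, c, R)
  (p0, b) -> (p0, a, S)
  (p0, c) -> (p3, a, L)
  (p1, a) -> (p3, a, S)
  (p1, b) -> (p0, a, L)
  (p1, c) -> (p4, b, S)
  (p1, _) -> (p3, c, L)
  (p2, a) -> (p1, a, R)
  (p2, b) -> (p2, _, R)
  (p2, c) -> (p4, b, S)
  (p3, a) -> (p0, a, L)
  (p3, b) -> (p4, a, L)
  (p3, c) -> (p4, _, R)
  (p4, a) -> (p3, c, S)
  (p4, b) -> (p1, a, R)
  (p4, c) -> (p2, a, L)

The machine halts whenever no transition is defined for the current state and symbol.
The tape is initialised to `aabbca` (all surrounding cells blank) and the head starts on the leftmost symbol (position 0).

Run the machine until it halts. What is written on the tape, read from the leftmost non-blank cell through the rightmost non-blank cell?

p0 | [a]abbca_   read a → write c, move R, go to p2
p2 | c[a]bbca_   read a → write a, move R, go to p1
p1 | ca[b]bca_   read b → write a, move L, go to p0
p0 | c[a]abca_   read a → write c, move R, go to p2
p2 | cc[a]bca_   read a → write a, move R, go to p1
p1 | cca[b]ca_   read b → write a, move L, go to p0
p0 | cc[a]aca_   read a → write c, move R, go to p2
p2 | ccc[a]ca_   read a → write a, move R, go to p1
p1 | ccca[c]a_   read c → write b, move S, go to p4
p4 | ccca[b]a_   read b → write a, move R, go to p1
p1 | cccaa[a]_   read a → write a, move S, go to p3
p3 | cccaa[a]_   read a → write a, move L, go to p0
p0 | ccca[a]a_   read a → write c, move R, go to p2
p2 | cccac[a]_   read a → write a, move R, go to p1
p1 | cccaca[_]   read _ → write c, move L, go to p3
p3 | cccac[a]c   read a → write a, move L, go to p0
p0 | ccca[c]ac   read c → write a, move L, go to p3
p3 | ccc[a]aac   read a → write a, move L, go to p0
p0 | cc[c]aaac   read c → write a, move L, go to p3
p3 | c[c]aaaac   read c → write _, move R, go to p4
p4 | c_[a]aaac   read a → write c, move S, go to p3
p3 | c_[c]aaac   read c → write _, move R, go to p4
p4 | c__[a]aac   read a → write c, move S, go to p3
p3 | c__[c]aac   read c → write _, move R, go to p4
p4 | c___[a]ac   read a → write c, move S, go to p3
p3 | c___[c]ac   read c → write _, move R, go to p4
p4 | c____[a]c   read a → write c, move S, go to p3
p3 | c____[c]c   read c → write _, move R, go to p4
p4 | c_____[c]   read c → write a, move L, go to p2
p2 | c____[_]a
The non-blank tape span at halt is c_____a.

c_____a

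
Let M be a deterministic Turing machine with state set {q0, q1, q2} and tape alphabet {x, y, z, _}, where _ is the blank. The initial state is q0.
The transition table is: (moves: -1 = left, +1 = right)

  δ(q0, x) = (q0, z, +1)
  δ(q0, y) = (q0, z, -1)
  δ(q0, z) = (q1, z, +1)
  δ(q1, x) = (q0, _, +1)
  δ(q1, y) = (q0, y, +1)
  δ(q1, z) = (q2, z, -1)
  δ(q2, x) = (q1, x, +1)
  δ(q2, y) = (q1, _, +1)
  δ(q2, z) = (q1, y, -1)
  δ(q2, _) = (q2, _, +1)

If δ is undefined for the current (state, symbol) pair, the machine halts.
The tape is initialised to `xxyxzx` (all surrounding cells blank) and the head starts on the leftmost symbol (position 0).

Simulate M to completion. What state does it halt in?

q1

q0 | _[x]xyxzx   read x → write z, move +1, go to q0
q0 | _z[x]yxzx   read x → write z, move +1, go to q0
q0 | _zz[y]xzx   read y → write z, move -1, go to q0
q0 | _z[z]zxzx   read z → write z, move +1, go to q1
q1 | _zz[z]xzx   read z → write z, move -1, go to q2
q2 | _z[z]zxzx   read z → write y, move -1, go to q1
q1 | _[z]yzxzx   read z → write z, move -1, go to q2
q2 | [_]zyzxzx   read _ → write _, move +1, go to q2
q2 | _[z]yzxzx   read z → write y, move -1, go to q1
q1 | [_]yyzxzx
No transition is defined for (q1, _); M halts in state q1.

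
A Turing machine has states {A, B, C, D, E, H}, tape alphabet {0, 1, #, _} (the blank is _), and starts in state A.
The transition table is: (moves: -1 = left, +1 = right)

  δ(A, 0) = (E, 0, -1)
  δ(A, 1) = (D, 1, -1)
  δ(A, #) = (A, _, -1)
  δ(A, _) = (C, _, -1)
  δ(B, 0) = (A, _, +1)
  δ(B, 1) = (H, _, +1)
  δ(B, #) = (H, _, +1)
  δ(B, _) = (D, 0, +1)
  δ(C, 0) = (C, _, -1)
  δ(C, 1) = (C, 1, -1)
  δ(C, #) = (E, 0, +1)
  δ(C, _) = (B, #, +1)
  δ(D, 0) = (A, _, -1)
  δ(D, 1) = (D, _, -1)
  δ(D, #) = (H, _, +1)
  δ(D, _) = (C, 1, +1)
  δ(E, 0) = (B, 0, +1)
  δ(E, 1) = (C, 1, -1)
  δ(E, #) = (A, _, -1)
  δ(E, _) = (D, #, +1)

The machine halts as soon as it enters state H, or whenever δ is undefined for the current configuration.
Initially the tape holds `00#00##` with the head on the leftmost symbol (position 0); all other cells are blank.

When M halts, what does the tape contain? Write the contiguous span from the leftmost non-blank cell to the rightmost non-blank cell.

A | ___[0]0#00##   read 0 → write 0, move -1, go to E
E | __[_]00#00##   read _ → write #, move +1, go to D
D | __#[0]0#00##   read 0 → write _, move -1, go to A
A | __[#]_0#00##   read # → write _, move -1, go to A
A | _[_]__0#00##   read _ → write _, move -1, go to C
C | [_]___0#00##   read _ → write #, move +1, go to B
B | #[_]__0#00##   read _ → write 0, move +1, go to D
D | #0[_]_0#00##   read _ → write 1, move +1, go to C
C | #01[_]0#00##   read _ → write #, move +1, go to B
B | #01#[0]#00##   read 0 → write _, move +1, go to A
A | #01#_[#]00##   read # → write _, move -1, go to A
A | #01#[_]_00##   read _ → write _, move -1, go to C
C | #01[#]__00##   read # → write 0, move +1, go to E
E | #010[_]_00##   read _ → write #, move +1, go to D
D | #010#[_]00##   read _ → write 1, move +1, go to C
C | #010#1[0]0##   read 0 → write _, move -1, go to C
C | #010#[1]_0##   read 1 → write 1, move -1, go to C
C | #010[#]1_0##   read # → write 0, move +1, go to E
E | #0100[1]_0##   read 1 → write 1, move -1, go to C
C | #010[0]1_0##   read 0 → write _, move -1, go to C
C | #01[0]_1_0##   read 0 → write _, move -1, go to C
C | #0[1]__1_0##   read 1 → write 1, move -1, go to C
C | #[0]1__1_0##   read 0 → write _, move -1, go to C
C | [#]_1__1_0##   read # → write 0, move +1, go to E
E | 0[_]1__1_0##   read _ → write #, move +1, go to D
D | 0#[1]__1_0##   read 1 → write _, move -1, go to D
D | 0[#]___1_0##   read # → write _, move +1, go to H
H | 0_[_]__1_0##
The non-blank tape span at halt is 0____1_0##.

0____1_0##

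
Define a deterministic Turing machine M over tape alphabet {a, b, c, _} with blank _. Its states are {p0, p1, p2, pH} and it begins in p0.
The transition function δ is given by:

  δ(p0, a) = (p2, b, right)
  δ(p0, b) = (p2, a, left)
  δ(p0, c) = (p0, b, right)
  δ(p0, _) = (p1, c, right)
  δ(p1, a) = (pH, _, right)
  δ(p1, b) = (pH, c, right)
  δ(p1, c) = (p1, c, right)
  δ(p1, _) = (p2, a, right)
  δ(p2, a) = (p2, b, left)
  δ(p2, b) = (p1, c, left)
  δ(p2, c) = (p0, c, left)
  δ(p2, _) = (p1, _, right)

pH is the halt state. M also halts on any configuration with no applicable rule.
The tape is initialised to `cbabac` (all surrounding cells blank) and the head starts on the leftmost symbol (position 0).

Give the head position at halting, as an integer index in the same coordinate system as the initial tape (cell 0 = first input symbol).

0

p0 | __[c]babac   read c → write b, move right, go to p0
p0 | __b[b]abac   read b → write a, move left, go to p2
p2 | __[b]aabac   read b → write c, move left, go to p1
p1 | _[_]caabac   read _ → write a, move right, go to p2
p2 | _a[c]aabac   read c → write c, move left, go to p0
p0 | _[a]caabac   read a → write b, move right, go to p2
p2 | _b[c]aabac   read c → write c, move left, go to p0
p0 | _[b]caabac   read b → write a, move left, go to p2
p2 | [_]acaabac   read _ → write _, move right, go to p1
p1 | _[a]caabac   read a → write _, move right, go to pH
pH | __[c]aabac
At halt the head is at cell 0.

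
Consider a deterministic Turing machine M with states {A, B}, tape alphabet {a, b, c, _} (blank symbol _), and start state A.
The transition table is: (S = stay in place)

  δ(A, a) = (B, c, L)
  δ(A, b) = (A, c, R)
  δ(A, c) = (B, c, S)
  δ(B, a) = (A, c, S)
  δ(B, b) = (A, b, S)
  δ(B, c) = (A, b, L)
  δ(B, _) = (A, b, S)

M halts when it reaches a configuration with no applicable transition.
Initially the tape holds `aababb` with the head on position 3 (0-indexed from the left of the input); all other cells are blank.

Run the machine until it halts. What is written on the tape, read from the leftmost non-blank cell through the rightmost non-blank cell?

bcbbbb

A | _aab[a]bb   read a → write c, move L, go to B
B | _aa[b]cbb   read b → write b, move S, go to A
A | _aa[b]cbb   read b → write c, move R, go to A
A | _aac[c]bb   read c → write c, move S, go to B
B | _aac[c]bb   read c → write b, move L, go to A
A | _aa[c]bbb   read c → write c, move S, go to B
B | _aa[c]bbb   read c → write b, move L, go to A
A | _a[a]bbbb   read a → write c, move L, go to B
B | _[a]cbbbb   read a → write c, move S, go to A
A | _[c]cbbbb   read c → write c, move S, go to B
B | _[c]cbbbb   read c → write b, move L, go to A
A | [_]bcbbbb
The non-blank tape span at halt is bcbbbb.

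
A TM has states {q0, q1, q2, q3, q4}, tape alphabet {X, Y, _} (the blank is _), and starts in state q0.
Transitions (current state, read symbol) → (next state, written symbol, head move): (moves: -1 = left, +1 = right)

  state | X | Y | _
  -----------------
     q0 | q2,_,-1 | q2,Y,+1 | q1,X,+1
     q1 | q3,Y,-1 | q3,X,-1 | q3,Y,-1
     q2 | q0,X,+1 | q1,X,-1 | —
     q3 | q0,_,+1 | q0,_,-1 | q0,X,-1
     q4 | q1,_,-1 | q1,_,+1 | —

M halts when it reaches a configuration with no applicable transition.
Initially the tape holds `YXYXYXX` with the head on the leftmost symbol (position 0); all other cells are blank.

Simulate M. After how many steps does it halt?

q0 | [Y]XYXYXX__   read Y → write Y, move +1, go to q2
q2 | Y[X]YXYXX__   read X → write X, move +1, go to q0
q0 | YX[Y]XYXX__   read Y → write Y, move +1, go to q2
q2 | YXY[X]YXX__   read X → write X, move +1, go to q0
q0 | YXYX[Y]XX__   read Y → write Y, move +1, go to q2
q2 | YXYXY[X]X__   read X → write X, move +1, go to q0
q0 | YXYXYX[X]__   read X → write _, move -1, go to q2
q2 | YXYXY[X]___   read X → write X, move +1, go to q0
q0 | YXYXYX[_]__   read _ → write X, move +1, go to q1
q1 | YXYXYXX[_]_   read _ → write Y, move -1, go to q3
q3 | YXYXYX[X]Y_   read X → write _, move +1, go to q0
q0 | YXYXYX_[Y]_   read Y → write Y, move +1, go to q2
q2 | YXYXYX_Y[_]
M halts after 12 transitions.

12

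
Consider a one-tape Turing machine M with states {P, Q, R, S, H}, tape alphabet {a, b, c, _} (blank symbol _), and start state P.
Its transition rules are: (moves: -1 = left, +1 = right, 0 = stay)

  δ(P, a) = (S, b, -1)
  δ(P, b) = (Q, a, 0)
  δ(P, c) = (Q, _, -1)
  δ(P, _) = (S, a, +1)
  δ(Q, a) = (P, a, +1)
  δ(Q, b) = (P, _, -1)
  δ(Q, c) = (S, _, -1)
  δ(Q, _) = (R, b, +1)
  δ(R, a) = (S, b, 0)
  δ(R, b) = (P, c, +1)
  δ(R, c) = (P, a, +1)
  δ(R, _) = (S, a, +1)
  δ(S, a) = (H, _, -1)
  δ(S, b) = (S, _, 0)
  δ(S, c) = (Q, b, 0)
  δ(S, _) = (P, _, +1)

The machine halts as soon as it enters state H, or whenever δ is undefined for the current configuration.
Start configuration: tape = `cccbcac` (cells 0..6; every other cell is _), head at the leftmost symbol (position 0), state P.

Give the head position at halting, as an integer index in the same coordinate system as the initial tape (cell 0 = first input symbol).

-1

P | _[c]ccbcac   read c → write _, move -1, go to Q
Q | [_]_ccbcac   read _ → write b, move +1, go to R
R | b[_]ccbcac   read _ → write a, move +1, go to S
S | ba[c]cbcac   read c → write b, move 0, go to Q
Q | ba[b]cbcac   read b → write _, move -1, go to P
P | b[a]_cbcac   read a → write b, move -1, go to S
S | [b]b_cbcac   read b → write _, move 0, go to S
S | [_]b_cbcac   read _ → write _, move +1, go to P
P | _[b]_cbcac   read b → write a, move 0, go to Q
Q | _[a]_cbcac   read a → write a, move +1, go to P
P | _a[_]cbcac   read _ → write a, move +1, go to S
S | _aa[c]bcac   read c → write b, move 0, go to Q
Q | _aa[b]bcac   read b → write _, move -1, go to P
P | _a[a]_bcac   read a → write b, move -1, go to S
S | _[a]b_bcac   read a → write _, move -1, go to H
H | [_]_b_bcac
At halt the head is at cell -1.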